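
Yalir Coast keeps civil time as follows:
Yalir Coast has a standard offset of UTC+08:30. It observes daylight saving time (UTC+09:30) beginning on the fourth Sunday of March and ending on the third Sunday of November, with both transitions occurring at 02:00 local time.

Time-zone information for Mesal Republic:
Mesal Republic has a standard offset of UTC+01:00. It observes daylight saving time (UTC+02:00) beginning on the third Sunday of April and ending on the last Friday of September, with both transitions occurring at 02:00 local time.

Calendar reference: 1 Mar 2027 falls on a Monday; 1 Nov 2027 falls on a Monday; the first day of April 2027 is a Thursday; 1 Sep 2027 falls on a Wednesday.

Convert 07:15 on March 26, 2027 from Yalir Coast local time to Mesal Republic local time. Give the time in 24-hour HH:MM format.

23:45

1 March 2027 is a Monday, so the first Sunday is March 7 and the fourth is March 28.
1 November 2027 is a Monday, so the first Sunday is November 7 and the third is November 21.
March 26, 2027 is outside the daylight-saving period (28 March – 21 November), so Yalir Coast is on standard time, UTC+08:30.
07:15 Yalir Coast − 8h30m = 22:45 UTC (rolling into the previous day, 25 March 2027).
1 April 2027 is a Thursday, so the first Sunday is April 4 and the third is April 18.
1 September 2027 is a Wednesday, so Fridays fall on 3, 10, 17, 24; the last is September 24.
At the standard offset (UTC+01:00), 22:45 UTC + 1h = 23:45 Mesal Republic standard time.
Daylight saving runs 18 April – 24 September; the standard-time date in Mesal Republic, March 25, 2027, is outside that window, so Mesal Republic is on standard time at UTC+01:00.
22:45 UTC + 1h = 23:45 Mesal Republic.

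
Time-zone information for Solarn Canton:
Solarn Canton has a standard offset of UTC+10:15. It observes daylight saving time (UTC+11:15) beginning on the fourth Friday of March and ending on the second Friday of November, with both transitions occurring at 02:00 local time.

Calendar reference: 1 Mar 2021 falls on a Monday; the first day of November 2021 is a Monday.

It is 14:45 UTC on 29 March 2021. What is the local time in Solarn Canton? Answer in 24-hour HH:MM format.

02:00

1 March 2021 is a Monday, so the first Friday is March 5 and the fourth is March 26.
1 November 2021 is a Monday, so the first Friday is November 5 and the second is November 12.
At the standard offset (UTC+10:15), 14:45 UTC + 10h15m = 01:00 Solarn Canton standard time (rolling into the next day, 30 March 2021).
The standard-time date in Solarn Canton, 30 March 2021, lies within the daylight-saving period (26 March – 12 November), so Solarn Canton is on daylight time, UTC+11:15.
14:45 UTC + 11h15m = 02:00 local (rolling into the next day, 30 March 2021).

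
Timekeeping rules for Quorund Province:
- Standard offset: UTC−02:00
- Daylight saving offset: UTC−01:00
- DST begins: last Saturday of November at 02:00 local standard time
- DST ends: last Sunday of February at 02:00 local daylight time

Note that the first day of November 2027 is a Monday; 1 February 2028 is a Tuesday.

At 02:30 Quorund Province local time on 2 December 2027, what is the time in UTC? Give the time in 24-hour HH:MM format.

1 November 2027 is a Monday, so Saturdays fall on 6, 13, 20, 27; the last is November 27.
1 February 2028 is a Tuesday, so Sundays fall on 6, 13, 20, 27; the last is February 27.
Daylight saving runs 27 November 2027 – 27 February 2028; 2 December 2027 is inside that window, so Quorund Province is at UTC−01:00.
02:30 local + 1h = 03:30 UTC.

03:30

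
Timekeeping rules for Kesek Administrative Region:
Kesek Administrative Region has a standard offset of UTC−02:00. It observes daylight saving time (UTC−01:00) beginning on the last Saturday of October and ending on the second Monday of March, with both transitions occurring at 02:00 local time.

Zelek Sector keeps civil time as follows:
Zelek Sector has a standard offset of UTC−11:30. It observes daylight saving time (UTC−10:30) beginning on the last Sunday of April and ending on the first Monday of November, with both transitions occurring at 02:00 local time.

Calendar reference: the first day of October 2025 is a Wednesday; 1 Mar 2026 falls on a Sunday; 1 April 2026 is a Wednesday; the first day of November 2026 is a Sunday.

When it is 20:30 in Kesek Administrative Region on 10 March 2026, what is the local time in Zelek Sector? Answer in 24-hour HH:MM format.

1 October 2025 is a Wednesday, so Saturdays fall on 4, 11, 18, 25; the last is October 25.
1 March 2026 is a Sunday, so the first Monday is March 2 and the second is March 9.
10 March 2026 does not fall between 25 October 2025 and 9 March 2026, so daylight saving is not in effect and Kesek Administrative Region is at UTC−02:00.
20:30 Kesek Administrative Region + 2h = 22:30 UTC.
1 April 2026 is a Wednesday, so Sundays fall on 5, 12, 19, 26; the last is April 26.
1 November 2026 is a Sunday, so the first Monday is November 2.
At the standard offset (UTC−11:30), 22:30 UTC − 11h30m = 11:00 Zelek Sector standard time.
The standard-time date in Zelek Sector, 10 March 2026, does not fall between 26 April and 2 November, so daylight saving is not in effect and Zelek Sector is at UTC−11:30.
22:30 UTC − 11h30m = 11:00 Zelek Sector.

11:00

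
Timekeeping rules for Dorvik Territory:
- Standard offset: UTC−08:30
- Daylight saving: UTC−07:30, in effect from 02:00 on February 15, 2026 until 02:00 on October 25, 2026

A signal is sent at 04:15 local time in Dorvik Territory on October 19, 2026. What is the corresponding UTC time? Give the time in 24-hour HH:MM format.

October 19, 2026 falls between 15 February and 25 October, so daylight saving is in effect and Dorvik Territory is at UTC−07:30.
04:15 local + 7h30m = 11:45 UTC.

11:45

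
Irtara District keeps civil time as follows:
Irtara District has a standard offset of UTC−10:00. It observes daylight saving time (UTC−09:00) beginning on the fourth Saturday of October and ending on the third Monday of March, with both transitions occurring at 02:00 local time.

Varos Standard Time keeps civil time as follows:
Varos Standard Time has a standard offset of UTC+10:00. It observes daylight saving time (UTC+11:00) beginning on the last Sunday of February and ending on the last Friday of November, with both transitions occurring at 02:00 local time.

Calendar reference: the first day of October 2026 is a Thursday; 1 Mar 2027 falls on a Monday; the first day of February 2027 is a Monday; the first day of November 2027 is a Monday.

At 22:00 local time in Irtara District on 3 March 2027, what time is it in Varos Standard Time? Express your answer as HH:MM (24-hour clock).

18:00

1 October 2026 is a Thursday, so the first Saturday is October 3 and the fourth is October 24.
1 March 2027 is a Monday, so the first Monday is March 1 and the third is March 15.
3 March 2027 lies within the daylight-saving period (24 October 2026 – 15 March 2027), so Irtara District is on daylight time, UTC−09:00.
22:00 Irtara District + 9h = 07:00 UTC (rolling into the next day, 4 March 2027).
1 February 2027 is a Monday, so Sundays fall on 7, 14, 21, 28; the last is February 28.
1 November 2027 is a Monday, so Fridays fall on 5, 12, 19, 26; the last is November 26.
At the standard offset (UTC+10:00), 07:00 UTC + 10h = 17:00 Varos Standard Time standard time.
The standard-time date in Varos Standard Time, 4 March 2027, lies within the daylight-saving period (28 February – 26 November), so Varos Standard Time is on daylight time, UTC+11:00.
07:00 UTC + 11h = 18:00 Varos Standard Time.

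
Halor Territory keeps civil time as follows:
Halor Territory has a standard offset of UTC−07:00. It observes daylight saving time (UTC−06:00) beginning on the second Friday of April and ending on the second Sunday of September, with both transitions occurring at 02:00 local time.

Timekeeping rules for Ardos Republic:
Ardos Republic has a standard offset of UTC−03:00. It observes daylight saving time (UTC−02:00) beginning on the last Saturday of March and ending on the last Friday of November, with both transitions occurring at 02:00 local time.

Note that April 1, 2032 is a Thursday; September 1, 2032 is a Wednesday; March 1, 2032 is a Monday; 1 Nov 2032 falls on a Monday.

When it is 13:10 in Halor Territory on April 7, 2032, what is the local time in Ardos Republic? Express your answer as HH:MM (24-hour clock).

18:10

1 April 2032 is a Thursday, so the first Friday is April 2 and the second is April 9.
1 September 2032 is a Wednesday, so the first Sunday is September 5 and the second is September 12.
Daylight saving runs 9 April – 12 September; April 7, 2032 is outside that window, so Halor Territory is on standard time at UTC−07:00.
13:10 Halor Territory + 7h = 20:10 UTC.
1 March 2032 is a Monday, so Saturdays fall on 6, 13, 20, 27; the last is March 27.
1 November 2032 is a Monday, so Fridays fall on 5, 12, 19, 26; the last is November 26.
At the standard offset (UTC−03:00), 20:10 UTC − 3h = 17:10 Ardos Republic standard time.
Daylight saving runs 27 March – 26 November; the standard-time date in Ardos Republic, April 7, 2032, is inside that window, so Ardos Republic is at UTC−02:00.
20:10 UTC − 2h = 18:10 Ardos Republic.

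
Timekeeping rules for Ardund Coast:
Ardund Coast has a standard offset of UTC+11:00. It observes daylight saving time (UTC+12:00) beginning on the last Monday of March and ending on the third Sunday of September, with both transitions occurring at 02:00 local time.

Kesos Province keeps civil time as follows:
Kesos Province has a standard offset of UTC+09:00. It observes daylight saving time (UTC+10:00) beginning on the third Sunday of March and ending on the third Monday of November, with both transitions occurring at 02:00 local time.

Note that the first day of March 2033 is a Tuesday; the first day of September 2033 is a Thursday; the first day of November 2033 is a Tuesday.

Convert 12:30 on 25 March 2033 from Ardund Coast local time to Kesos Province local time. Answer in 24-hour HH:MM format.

1 March 2033 is a Tuesday, so Mondays fall on 7, 14, 21, 28; the last is March 28.
1 September 2033 is a Thursday, so the first Sunday is September 4 and the third is September 18.
25 March 2033 does not fall between 28 March and 18 September, so daylight saving is not in effect and Ardund Coast is at UTC+11:00.
12:30 Ardund Coast − 11h = 01:30 UTC.
1 March 2033 is a Tuesday, so the first Sunday is March 6 and the third is March 20.
1 November 2033 is a Tuesday, so the first Monday is November 7 and the third is November 21.
At the standard offset (UTC+09:00), 01:30 UTC + 9h = 10:30 Kesos Province standard time.
The standard-time date in Kesos Province, 25 March 2033, falls between 20 March and 21 November, so daylight saving is in effect and Kesos Province is at UTC+10:00.
01:30 UTC + 10h = 11:30 Kesos Province.

11:30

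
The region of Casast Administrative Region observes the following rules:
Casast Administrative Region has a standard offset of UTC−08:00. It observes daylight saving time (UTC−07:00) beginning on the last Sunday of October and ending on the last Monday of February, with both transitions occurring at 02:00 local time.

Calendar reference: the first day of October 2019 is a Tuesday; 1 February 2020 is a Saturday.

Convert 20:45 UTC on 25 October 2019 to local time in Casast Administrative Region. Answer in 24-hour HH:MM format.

1 October 2019 is a Tuesday, so Sundays fall on 6, 13, 20, 27; the last is October 27.
1 February 2020 is a Saturday, so Mondays fall on 3, 10, 17, 24; the last is February 24.
At the standard offset (UTC−08:00), 20:45 UTC − 8h = 12:45 Casast Administrative Region standard time.
The standard-time date in Casast Administrative Region, 25 October 2019, is outside the daylight-saving period (27 October 2019 – 24 February 2020), so Casast Administrative Region is on standard time, UTC−08:00.
20:45 UTC − 8h = 12:45 local.

12:45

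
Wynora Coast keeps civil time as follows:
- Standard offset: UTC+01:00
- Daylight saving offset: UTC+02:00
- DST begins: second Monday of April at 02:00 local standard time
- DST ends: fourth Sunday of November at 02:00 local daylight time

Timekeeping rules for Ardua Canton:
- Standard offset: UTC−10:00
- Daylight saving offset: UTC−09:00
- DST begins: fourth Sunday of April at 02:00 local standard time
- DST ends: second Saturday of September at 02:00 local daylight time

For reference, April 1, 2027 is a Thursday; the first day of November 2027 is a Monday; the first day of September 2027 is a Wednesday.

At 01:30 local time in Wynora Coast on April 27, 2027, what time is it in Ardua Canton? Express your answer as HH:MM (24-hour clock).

1 April 2027 is a Thursday, so the first Monday is April 5 and the second is April 12.
1 November 2027 is a Monday, so the first Sunday is November 7 and the fourth is November 28.
April 27, 2027 lies within the daylight-saving period (12 April – 28 November), so Wynora Coast is on daylight time, UTC+02:00.
01:30 Wynora Coast − 2h = 23:30 UTC (rolling into the previous day, 26 April 2027).
1 April 2027 is a Thursday, so the first Sunday is April 4 and the fourth is April 25.
1 September 2027 is a Wednesday, so the first Saturday is September 4 and the second is September 11.
At the standard offset (UTC−10:00), 23:30 UTC − 10h = 13:30 Ardua Canton standard time.
The standard-time date in Ardua Canton, April 26, 2027, falls between 25 April and 11 September, so daylight saving is in effect and Ardua Canton is at UTC−09:00.
23:30 UTC − 9h = 14:30 Ardua Canton.

14:30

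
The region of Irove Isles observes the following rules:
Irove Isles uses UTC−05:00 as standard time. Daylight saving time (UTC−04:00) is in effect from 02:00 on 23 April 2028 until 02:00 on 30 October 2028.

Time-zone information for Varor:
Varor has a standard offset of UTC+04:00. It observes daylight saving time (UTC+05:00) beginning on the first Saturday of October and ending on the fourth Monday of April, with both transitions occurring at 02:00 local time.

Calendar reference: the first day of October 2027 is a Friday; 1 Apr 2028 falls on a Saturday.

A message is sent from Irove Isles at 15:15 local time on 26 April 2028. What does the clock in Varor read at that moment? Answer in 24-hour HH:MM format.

23:15

26 April 2028 falls between 23 April and 30 October, so daylight saving is in effect and Irove Isles is at UTC−04:00.
15:15 Irove Isles + 4h = 19:15 UTC.
1 October 2027 is a Friday, so the first Saturday is October 2.
1 April 2028 is a Saturday, so the first Monday is April 3 and the fourth is April 24.
At the standard offset (UTC+04:00), 19:15 UTC + 4h = 23:15 Varor standard time.
The standard-time date in Varor, 26 April 2028, is outside the daylight-saving period (2 October 2027 – 24 April 2028), so Varor is on standard time, UTC+04:00.
19:15 UTC + 4h = 23:15 Varor.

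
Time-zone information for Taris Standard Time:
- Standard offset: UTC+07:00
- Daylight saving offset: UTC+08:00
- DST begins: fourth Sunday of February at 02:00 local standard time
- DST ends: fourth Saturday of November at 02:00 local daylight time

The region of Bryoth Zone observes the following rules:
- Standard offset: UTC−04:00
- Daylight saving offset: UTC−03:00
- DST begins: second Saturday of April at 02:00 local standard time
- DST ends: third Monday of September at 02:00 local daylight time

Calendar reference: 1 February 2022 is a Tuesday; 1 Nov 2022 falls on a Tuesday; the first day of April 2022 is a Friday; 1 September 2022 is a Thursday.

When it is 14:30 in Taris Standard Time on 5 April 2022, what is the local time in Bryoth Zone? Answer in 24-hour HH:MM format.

1 February 2022 is a Tuesday, so the first Sunday is February 6 and the fourth is February 27.
1 November 2022 is a Tuesday, so the first Saturday is November 5 and the fourth is November 26.
5 April 2022 falls between 27 February and 26 November, so daylight saving is in effect and Taris Standard Time is at UTC+08:00.
14:30 Taris Standard Time − 8h = 06:30 UTC.
1 April 2022 is a Friday, so the first Saturday is April 2 and the second is April 9.
1 September 2022 is a Thursday, so the first Monday is September 5 and the third is September 19.
At the standard offset (UTC−04:00), 06:30 UTC − 4h = 02:30 Bryoth Zone standard time.
Daylight saving runs 9 April – 19 September; the standard-time date in Bryoth Zone, 5 April 2022, is outside that window, so Bryoth Zone is on standard time at UTC−04:00.
06:30 UTC − 4h = 02:30 Bryoth Zone.

02:30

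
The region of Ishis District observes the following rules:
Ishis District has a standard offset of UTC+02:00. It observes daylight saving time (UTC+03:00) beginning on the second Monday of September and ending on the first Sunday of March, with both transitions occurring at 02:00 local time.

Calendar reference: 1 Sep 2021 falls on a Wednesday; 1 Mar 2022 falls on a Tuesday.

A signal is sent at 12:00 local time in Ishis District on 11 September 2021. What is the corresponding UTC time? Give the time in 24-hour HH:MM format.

1 September 2021 is a Wednesday, so the first Monday is September 6 and the second is September 13.
1 March 2022 is a Tuesday, so the first Sunday is March 6.
11 September 2021 does not fall between 13 September 2021 and 6 March 2022, so daylight saving is not in effect and Ishis District is at UTC+02:00.
12:00 local − 2h = 10:00 UTC.

10:00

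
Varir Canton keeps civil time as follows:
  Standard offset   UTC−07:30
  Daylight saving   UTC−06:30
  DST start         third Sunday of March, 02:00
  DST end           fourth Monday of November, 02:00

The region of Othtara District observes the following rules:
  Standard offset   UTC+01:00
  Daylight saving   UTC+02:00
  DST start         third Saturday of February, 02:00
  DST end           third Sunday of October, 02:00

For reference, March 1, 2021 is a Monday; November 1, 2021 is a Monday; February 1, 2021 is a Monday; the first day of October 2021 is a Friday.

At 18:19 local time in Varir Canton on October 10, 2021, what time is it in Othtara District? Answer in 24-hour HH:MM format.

02:49

1 March 2021 is a Monday, so the first Sunday is March 7 and the third is March 21.
1 November 2021 is a Monday, so the first Monday is November 1 and the fourth is November 22.
Daylight saving runs 21 March – 22 November; October 10, 2021 is inside that window, so Varir Canton is at UTC−06:30.
18:19 Varir Canton + 6h30m = 00:49 UTC (rolling into the next day, 11 October 2021).
1 February 2021 is a Monday, so the first Saturday is February 6 and the third is February 20.
1 October 2021 is a Friday, so the first Sunday is October 3 and the third is October 17.
At the standard offset (UTC+01:00), 00:49 UTC + 1h = 01:49 Othtara District standard time.
The standard-time date in Othtara District, October 11, 2021, lies within the daylight-saving period (20 February – 17 October), so Othtara District is on daylight time, UTC+02:00.
00:49 UTC + 2h = 02:49 Othtara District.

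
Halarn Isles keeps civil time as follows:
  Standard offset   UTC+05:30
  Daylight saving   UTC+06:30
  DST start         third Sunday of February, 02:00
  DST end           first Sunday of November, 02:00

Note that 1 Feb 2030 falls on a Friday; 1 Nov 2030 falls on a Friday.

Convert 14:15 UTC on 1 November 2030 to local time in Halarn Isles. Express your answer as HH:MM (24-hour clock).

20:45

1 February 2030 is a Friday, so the first Sunday is February 3 and the third is February 17.
1 November 2030 is a Friday, so the first Sunday is November 3.
At the standard offset (UTC+05:30), 14:15 UTC + 5h30m = 19:45 Halarn Isles standard time.
The standard-time date in Halarn Isles, 1 November 2030, falls between 17 February and 3 November, so daylight saving is in effect and Halarn Isles is at UTC+06:30.
14:15 UTC + 6h30m = 20:45 local.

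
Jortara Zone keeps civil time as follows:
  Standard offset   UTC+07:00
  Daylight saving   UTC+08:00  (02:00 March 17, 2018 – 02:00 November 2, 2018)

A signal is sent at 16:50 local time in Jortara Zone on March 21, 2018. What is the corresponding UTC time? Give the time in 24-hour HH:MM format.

March 21, 2018 falls between 17 March and 2 November, so daylight saving is in effect and Jortara Zone is at UTC+08:00.
16:50 local − 8h = 08:50 UTC.

08:50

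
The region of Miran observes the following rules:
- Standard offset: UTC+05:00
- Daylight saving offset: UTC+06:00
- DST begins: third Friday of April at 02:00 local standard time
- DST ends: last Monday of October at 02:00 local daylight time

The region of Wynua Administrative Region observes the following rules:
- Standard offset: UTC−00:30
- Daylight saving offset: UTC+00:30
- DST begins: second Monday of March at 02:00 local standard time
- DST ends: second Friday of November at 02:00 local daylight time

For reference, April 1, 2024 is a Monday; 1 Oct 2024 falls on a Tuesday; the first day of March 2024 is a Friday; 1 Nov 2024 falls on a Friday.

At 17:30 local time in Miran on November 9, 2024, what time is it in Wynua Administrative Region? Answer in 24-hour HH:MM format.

1 April 2024 is a Monday, so the first Friday is April 5 and the third is April 19.
1 October 2024 is a Tuesday, so Mondays fall on 7, 14, 21, 28; the last is October 28.
November 9, 2024 does not fall between 19 April and 28 October, so daylight saving is not in effect and Miran is at UTC+05:00.
17:30 Miran − 5h = 12:30 UTC.
1 March 2024 is a Friday, so the first Monday is March 4 and the second is March 11.
1 November 2024 is a Friday, so the first Friday is November 1 and the second is November 8.
At the standard offset (UTC−00:30), 12:30 UTC − 0h30m = 12:00 Wynua Administrative Region standard time.
Daylight saving runs 11 March – 8 November; the standard-time date in Wynua Administrative Region, November 9, 2024, is outside that window, so Wynua Administrative Region is on standard time at UTC−00:30.
12:30 UTC − 0h30m = 12:00 Wynua Administrative Region.

12:00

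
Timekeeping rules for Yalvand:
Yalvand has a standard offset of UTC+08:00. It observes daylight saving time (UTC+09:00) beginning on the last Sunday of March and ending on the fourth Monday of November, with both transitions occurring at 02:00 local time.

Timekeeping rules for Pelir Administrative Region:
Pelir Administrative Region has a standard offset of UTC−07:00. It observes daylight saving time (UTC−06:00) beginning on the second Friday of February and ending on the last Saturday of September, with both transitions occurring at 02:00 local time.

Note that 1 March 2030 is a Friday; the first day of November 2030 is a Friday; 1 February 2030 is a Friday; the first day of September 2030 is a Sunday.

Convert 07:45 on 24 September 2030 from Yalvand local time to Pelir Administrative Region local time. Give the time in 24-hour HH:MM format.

1 March 2030 is a Friday, so Sundays fall on 3, 10, 17, 24, 31; the last is March 31.
1 November 2030 is a Friday, so the first Monday is November 4 and the fourth is November 25.
Daylight saving runs 31 March – 25 November; 24 September 2030 is inside that window, so Yalvand is at UTC+09:00.
07:45 Yalvand − 9h = 22:45 UTC (rolling into the previous day, 23 September 2030).
1 February 2030 is a Friday, so the first Friday is February 1 and the second is February 8.
1 September 2030 is a Sunday, so Saturdays fall on 7, 14, 21, 28; the last is September 28.
At the standard offset (UTC−07:00), 22:45 UTC − 7h = 15:45 Pelir Administrative Region standard time.
The standard-time date in Pelir Administrative Region, 23 September 2030, lies within the daylight-saving period (8 February – 28 September), so Pelir Administrative Region is on daylight time, UTC−06:00.
22:45 UTC − 6h = 16:45 Pelir Administrative Region.

16:45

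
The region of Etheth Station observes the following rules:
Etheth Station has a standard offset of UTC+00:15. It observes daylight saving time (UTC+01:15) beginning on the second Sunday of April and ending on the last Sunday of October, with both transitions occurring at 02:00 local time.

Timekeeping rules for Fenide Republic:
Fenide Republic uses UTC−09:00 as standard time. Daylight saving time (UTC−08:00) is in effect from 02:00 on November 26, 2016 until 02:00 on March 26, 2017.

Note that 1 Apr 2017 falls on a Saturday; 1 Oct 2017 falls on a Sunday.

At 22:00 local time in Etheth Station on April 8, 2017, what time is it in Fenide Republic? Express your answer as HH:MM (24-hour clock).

1 April 2017 is a Saturday, so the first Sunday is April 2 and the second is April 9.
1 October 2017 is a Sunday, so Sundays fall on 1, 8, 15, 22, 29; the last is October 29.
April 8, 2017 is outside the daylight-saving period (9 April – 29 October), so Etheth Station is on standard time, UTC+00:15.
22:00 Etheth Station − 0h15m = 21:45 UTC.
At the standard offset (UTC−09:00), 21:45 UTC − 9h = 12:45 Fenide Republic standard time.
Daylight saving runs 26 November 2016 – 26 March 2017; the standard-time date in Fenide Republic, April 8, 2017, is outside that window, so Fenide Republic is on standard time at UTC−09:00.
21:45 UTC − 9h = 12:45 Fenide Republic.

12:45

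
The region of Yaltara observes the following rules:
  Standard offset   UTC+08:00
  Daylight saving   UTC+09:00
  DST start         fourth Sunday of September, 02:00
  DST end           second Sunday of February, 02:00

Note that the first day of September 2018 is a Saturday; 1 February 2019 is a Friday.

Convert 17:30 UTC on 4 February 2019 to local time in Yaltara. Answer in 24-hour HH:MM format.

02:30

1 September 2018 is a Saturday, so the first Sunday is September 2 and the fourth is September 23.
1 February 2019 is a Friday, so the first Sunday is February 3 and the second is February 10.
At the standard offset (UTC+08:00), 17:30 UTC + 8h = 01:30 Yaltara standard time (rolling into the next day, 5 February 2019).
The standard-time date in Yaltara, 5 February 2019, falls between 23 September 2018 and 10 February 2019, so daylight saving is in effect and Yaltara is at UTC+09:00.
17:30 UTC + 9h = 02:30 local (rolling into the next day, 5 February 2019).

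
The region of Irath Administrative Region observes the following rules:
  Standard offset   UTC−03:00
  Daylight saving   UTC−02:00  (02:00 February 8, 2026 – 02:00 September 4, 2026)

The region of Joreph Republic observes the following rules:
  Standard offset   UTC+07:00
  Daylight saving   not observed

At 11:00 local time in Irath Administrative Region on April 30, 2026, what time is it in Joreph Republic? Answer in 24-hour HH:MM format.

20:00

April 30, 2026 falls between 8 February and 4 September, so daylight saving is in effect and Irath Administrative Region is at UTC−02:00.
11:00 Irath Administrative Region + 2h = 13:00 UTC.
Joreph Republic stays on UTC+07:00 all year.
13:00 UTC + 7h = 20:00 Joreph Republic.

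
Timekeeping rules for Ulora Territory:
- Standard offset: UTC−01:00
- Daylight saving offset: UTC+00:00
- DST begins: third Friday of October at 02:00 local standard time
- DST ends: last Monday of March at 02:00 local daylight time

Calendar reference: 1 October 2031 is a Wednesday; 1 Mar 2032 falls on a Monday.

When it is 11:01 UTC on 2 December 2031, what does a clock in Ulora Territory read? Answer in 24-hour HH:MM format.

1 October 2031 is a Wednesday, so the first Friday is October 3 and the third is October 17.
1 March 2032 is a Monday, so Mondays fall on 1, 8, 15, 22, 29; the last is March 29.
At the standard offset (UTC−01:00), 11:01 UTC − 1h = 10:01 Ulora Territory standard time.
The standard-time date in Ulora Territory, 2 December 2031, falls between 17 October 2031 and 29 March 2032, so daylight saving is in effect and Ulora Territory is at UTC+00:00.
11:01 UTC + 0h = 11:01 local.

11:01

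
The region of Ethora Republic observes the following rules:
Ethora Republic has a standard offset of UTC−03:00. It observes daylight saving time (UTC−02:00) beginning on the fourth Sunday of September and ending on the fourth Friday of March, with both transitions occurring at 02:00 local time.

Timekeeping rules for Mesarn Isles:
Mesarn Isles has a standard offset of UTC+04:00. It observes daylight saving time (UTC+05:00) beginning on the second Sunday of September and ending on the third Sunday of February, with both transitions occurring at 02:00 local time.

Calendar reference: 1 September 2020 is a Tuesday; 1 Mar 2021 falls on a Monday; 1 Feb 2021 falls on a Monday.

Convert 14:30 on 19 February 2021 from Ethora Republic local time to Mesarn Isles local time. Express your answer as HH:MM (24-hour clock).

1 September 2020 is a Tuesday, so the first Sunday is September 6 and the fourth is September 27.
1 March 2021 is a Monday, so the first Friday is March 5 and the fourth is March 26.
19 February 2021 falls between 27 September 2020 and 26 March 2021, so daylight saving is in effect and Ethora Republic is at UTC−02:00.
14:30 Ethora Republic + 2h = 16:30 UTC.
1 September 2020 is a Tuesday, so the first Sunday is September 6 and the second is September 13.
1 February 2021 is a Monday, so the first Sunday is February 7 and the third is February 21.
At the standard offset (UTC+04:00), 16:30 UTC + 4h = 20:30 Mesarn Isles standard time.
The standard-time date in Mesarn Isles, 19 February 2021, falls between 13 September 2020 and 21 February 2021, so daylight saving is in effect and Mesarn Isles is at UTC+05:00.
16:30 UTC + 5h = 21:30 Mesarn Isles.

21:30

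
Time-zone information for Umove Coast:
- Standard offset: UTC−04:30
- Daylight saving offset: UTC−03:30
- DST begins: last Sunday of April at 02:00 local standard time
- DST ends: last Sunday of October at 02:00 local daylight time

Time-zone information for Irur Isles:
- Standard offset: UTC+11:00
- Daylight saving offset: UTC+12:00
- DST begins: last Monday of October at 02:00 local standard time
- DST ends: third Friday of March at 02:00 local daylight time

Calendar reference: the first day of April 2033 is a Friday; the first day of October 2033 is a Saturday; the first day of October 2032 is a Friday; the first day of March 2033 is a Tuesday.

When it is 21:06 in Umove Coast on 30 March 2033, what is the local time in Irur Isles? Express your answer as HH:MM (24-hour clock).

12:36

1 April 2033 is a Friday, so Sundays fall on 3, 10, 17, 24; the last is April 24.
1 October 2033 is a Saturday, so Sundays fall on 2, 9, 16, 23, 30; the last is October 30.
Daylight saving runs 24 April – 30 October; 30 March 2033 is outside that window, so Umove Coast is on standard time at UTC−04:30.
21:06 Umove Coast + 4h30m = 01:36 UTC (rolling into the next day, 31 March 2033).
1 October 2032 is a Friday, so Mondays fall on 4, 11, 18, 25; the last is October 25.
1 March 2033 is a Tuesday, so the first Friday is March 4 and the third is March 18.
At the standard offset (UTC+11:00), 01:36 UTC + 11h = 12:36 Irur Isles standard time.
The standard-time date in Irur Isles, 31 March 2033, does not fall between 25 October 2032 and 18 March 2033, so daylight saving is not in effect and Irur Isles is at UTC+11:00.
01:36 UTC + 11h = 12:36 Irur Isles.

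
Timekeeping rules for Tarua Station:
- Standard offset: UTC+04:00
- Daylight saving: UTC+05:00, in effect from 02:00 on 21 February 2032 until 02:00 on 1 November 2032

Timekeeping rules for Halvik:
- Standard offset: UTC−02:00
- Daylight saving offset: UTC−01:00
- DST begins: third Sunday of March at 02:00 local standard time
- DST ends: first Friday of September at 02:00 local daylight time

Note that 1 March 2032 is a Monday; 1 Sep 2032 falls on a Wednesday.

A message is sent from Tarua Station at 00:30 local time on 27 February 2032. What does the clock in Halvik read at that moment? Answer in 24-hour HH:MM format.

17:30

27 February 2032 lies within the daylight-saving period (21 February – 1 November), so Tarua Station is on daylight time, UTC+05:00.
00:30 Tarua Station − 5h = 19:30 UTC (rolling into the previous day, 26 February 2032).
1 March 2032 is a Monday, so the first Sunday is March 7 and the third is March 21.
1 September 2032 is a Wednesday, so the first Friday is September 3.
At the standard offset (UTC−02:00), 19:30 UTC − 2h = 17:30 Halvik standard time.
The standard-time date in Halvik, 26 February 2032, does not fall between 21 March and 3 September, so daylight saving is not in effect and Halvik is at UTC−02:00.
19:30 UTC − 2h = 17:30 Halvik.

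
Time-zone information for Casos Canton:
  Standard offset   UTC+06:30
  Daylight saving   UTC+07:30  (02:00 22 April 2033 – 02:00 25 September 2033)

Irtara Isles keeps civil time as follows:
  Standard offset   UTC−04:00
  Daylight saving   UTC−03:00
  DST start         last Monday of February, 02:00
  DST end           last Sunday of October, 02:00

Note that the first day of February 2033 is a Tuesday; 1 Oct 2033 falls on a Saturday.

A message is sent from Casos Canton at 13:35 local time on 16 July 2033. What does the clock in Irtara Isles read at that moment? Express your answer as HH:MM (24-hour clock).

03:05

16 July 2033 falls between 22 April and 25 September, so daylight saving is in effect and Casos Canton is at UTC+07:30.
13:35 Casos Canton − 7h30m = 06:05 UTC.
1 February 2033 is a Tuesday, so Mondays fall on 7, 14, 21, 28; the last is February 28.
1 October 2033 is a Saturday, so Sundays fall on 2, 9, 16, 23, 30; the last is October 30.
At the standard offset (UTC−04:00), 06:05 UTC − 4h = 02:05 Irtara Isles standard time.
The standard-time date in Irtara Isles, 16 July 2033, falls between 28 February and 30 October, so daylight saving is in effect and Irtara Isles is at UTC−03:00.
06:05 UTC − 3h = 03:05 Irtara Isles.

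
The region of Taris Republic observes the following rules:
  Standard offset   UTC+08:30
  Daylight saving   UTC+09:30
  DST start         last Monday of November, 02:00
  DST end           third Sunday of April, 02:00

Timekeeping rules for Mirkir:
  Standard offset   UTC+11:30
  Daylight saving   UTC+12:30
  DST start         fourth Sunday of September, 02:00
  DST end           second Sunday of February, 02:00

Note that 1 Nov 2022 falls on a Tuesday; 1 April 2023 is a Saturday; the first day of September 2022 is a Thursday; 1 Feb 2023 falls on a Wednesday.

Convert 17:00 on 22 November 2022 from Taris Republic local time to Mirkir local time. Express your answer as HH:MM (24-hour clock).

1 November 2022 is a Tuesday, so Mondays fall on 7, 14, 21, 28; the last is November 28.
1 April 2023 is a Saturday, so the first Sunday is April 2 and the third is April 16.
22 November 2022 is outside the daylight-saving period (28 November 2022 – 16 April 2023), so Taris Republic is on standard time, UTC+08:30.
17:00 Taris Republic − 8h30m = 08:30 UTC.
1 September 2022 is a Thursday, so the first Sunday is September 4 and the fourth is September 25.
1 February 2023 is a Wednesday, so the first Sunday is February 5 and the second is February 12.
At the standard offset (UTC+11:30), 08:30 UTC + 11h30m = 20:00 Mirkir standard time.
Daylight saving runs 25 September 2022 – 12 February 2023; the standard-time date in Mirkir, 22 November 2022, is inside that window, so Mirkir is at UTC+12:30.
08:30 UTC + 12h30m = 21:00 Mirkir.

21:00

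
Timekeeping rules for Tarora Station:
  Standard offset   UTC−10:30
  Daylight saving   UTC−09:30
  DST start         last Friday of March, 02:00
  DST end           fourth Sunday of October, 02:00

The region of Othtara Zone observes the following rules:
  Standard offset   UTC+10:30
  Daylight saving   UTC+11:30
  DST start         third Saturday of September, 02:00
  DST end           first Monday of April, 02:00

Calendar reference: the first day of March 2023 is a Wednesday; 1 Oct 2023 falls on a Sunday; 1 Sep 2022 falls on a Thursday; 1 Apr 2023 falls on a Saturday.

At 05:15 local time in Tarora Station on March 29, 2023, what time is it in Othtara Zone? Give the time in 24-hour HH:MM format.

1 March 2023 is a Wednesday, so Fridays fall on 3, 10, 17, 24, 31; the last is March 31.
1 October 2023 is a Sunday, so the first Sunday is October 1 and the fourth is October 22.
March 29, 2023 does not fall between 31 March and 22 October, so daylight saving is not in effect and Tarora Station is at UTC−10:30.
05:15 Tarora Station + 10h30m = 15:45 UTC.
1 September 2022 is a Thursday, so the first Saturday is September 3 and the third is September 17.
1 April 2023 is a Saturday, so the first Monday is April 3.
At the standard offset (UTC+10:30), 15:45 UTC + 10h30m = 02:15 Othtara Zone standard time (rolling into the next day, 30 March 2023).
The standard-time date in Othtara Zone, March 30, 2023, lies within the daylight-saving period (17 September 2022 – 3 April 2023), so Othtara Zone is on daylight time, UTC+11:30.
15:45 UTC + 11h30m = 03:15 Othtara Zone (rolling into the next day, 30 March 2023).

03:15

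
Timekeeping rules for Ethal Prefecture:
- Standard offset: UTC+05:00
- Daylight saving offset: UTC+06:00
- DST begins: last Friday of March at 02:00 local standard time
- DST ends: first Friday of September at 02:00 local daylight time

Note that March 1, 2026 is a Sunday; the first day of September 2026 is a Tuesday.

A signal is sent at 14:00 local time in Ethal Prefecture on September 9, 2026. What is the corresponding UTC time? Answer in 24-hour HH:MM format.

1 March 2026 is a Sunday, so Fridays fall on 6, 13, 20, 27; the last is March 27.
1 September 2026 is a Tuesday, so the first Friday is September 4.
September 9, 2026 does not fall between 27 March and 4 September, so daylight saving is not in effect and Ethal Prefecture is at UTC+05:00.
14:00 local − 5h = 09:00 UTC.

09:00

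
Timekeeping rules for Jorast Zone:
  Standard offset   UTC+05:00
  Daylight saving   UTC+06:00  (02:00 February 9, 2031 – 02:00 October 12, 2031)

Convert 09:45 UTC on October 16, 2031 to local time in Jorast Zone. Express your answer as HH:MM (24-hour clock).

At the standard offset (UTC+05:00), 09:45 UTC + 5h = 14:45 Jorast Zone standard time.
Daylight saving runs 9 February – 12 October; the standard-time date in Jorast Zone, October 16, 2031, is outside that window, so Jorast Zone is on standard time at UTC+05:00.
09:45 UTC + 5h = 14:45 local.

14:45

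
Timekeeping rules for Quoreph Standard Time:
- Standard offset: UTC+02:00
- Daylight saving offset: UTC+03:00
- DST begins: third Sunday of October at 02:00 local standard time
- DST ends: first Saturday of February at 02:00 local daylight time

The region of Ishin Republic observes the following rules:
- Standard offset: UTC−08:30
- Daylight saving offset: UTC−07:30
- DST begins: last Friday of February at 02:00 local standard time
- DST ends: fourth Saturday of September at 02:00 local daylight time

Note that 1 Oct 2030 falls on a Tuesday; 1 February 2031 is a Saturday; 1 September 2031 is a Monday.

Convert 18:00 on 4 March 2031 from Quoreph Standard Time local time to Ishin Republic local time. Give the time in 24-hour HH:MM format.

1 October 2030 is a Tuesday, so the first Sunday is October 6 and the third is October 20.
1 February 2031 is a Saturday, so the first Saturday is February 1.
Daylight saving runs 20 October 2030 – 1 February 2031; 4 March 2031 is outside that window, so Quoreph Standard Time is on standard time at UTC+02:00.
18:00 Quoreph Standard Time − 2h = 16:00 UTC.
1 February 2031 is a Saturday, so Fridays fall on 7, 14, 21, 28; the last is February 28.
1 September 2031 is a Monday, so the first Saturday is September 6 and the fourth is September 27.
At the standard offset (UTC−08:30), 16:00 UTC − 8h30m = 07:30 Ishin Republic standard time.
Daylight saving runs 28 February – 27 September; the standard-time date in Ishin Republic, 4 March 2031, is inside that window, so Ishin Republic is at UTC−07:30.
16:00 UTC − 7h30m = 08:30 Ishin Republic.

08:30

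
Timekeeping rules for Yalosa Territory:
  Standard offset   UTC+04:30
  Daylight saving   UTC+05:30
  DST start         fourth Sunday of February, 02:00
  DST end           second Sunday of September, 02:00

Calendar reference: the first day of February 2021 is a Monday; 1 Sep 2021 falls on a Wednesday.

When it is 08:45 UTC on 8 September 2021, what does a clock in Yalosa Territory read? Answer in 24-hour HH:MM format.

14:15

1 February 2021 is a Monday, so the first Sunday is February 7 and the fourth is February 28.
1 September 2021 is a Wednesday, so the first Sunday is September 5 and the second is September 12.
At the standard offset (UTC+04:30), 08:45 UTC + 4h30m = 13:15 Yalosa Territory standard time.
The standard-time date in Yalosa Territory, 8 September 2021, lies within the daylight-saving period (28 February – 12 September), so Yalosa Territory is on daylight time, UTC+05:30.
08:45 UTC + 5h30m = 14:15 local.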